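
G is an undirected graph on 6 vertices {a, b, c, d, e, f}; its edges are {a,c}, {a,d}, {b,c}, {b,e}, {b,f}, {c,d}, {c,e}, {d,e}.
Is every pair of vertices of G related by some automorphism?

Vertex a is the only vertex of degree 2, so every automorphism fixes it; G is not vertex-transitive.

No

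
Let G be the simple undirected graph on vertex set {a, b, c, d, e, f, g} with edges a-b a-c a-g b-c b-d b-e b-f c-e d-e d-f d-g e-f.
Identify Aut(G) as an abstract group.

{e}

Degrees alone do not determine every vertex (e.g. a and c both have degree 3), but their neighbour-degree multisets differ: N(a) has degrees [2, 3, 5] while N(c) has degrees [3, 4, 5]. Repeating this refinement separates all vertices, so the only automorphism is the identity.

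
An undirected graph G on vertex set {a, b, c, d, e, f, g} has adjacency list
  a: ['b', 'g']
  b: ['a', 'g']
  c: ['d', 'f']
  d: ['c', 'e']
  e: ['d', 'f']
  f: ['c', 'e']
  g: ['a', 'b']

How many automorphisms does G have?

48

G has two connected components, {c, d, e, f} and {a, b, g}; each is 2-regular, so G = C_4 ⊔ C_3. No automorphism exchanges components of different sizes, hence Aut(G) is the direct product D_4 × D_3, order 48.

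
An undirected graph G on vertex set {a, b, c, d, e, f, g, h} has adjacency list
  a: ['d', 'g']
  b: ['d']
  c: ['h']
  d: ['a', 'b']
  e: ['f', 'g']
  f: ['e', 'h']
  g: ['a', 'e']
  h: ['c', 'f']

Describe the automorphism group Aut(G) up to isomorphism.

The degree sequence is [2, 1, 1, 2, 2, 2, 2, 2]; the two degree-1 vertices b and c are the ends of a path, so G = P_8. A path has exactly one nontrivial symmetry — reversal — giving Aut(G) of order 2.

Z_2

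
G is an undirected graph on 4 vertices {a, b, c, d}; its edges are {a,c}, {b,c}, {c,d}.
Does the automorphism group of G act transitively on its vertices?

No

Vertex c is the only vertex of degree 3, so every automorphism fixes it; G is not vertex-transitive.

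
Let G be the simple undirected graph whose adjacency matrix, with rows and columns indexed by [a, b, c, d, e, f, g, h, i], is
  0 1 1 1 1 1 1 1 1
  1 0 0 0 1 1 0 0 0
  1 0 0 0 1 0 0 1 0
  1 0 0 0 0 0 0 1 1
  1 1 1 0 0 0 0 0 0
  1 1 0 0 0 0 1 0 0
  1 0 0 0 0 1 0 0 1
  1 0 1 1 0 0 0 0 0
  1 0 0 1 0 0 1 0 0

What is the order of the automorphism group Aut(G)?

Vertex a is the unique vertex of degree 8; the remaining 8 vertices each have degree 3 and induce a cycle, so G is the wheel on 9 vertices with hub a. With the hub fixed, the remaining symmetry is that of the rim cycle C_8, giving the dihedral group D_8.

16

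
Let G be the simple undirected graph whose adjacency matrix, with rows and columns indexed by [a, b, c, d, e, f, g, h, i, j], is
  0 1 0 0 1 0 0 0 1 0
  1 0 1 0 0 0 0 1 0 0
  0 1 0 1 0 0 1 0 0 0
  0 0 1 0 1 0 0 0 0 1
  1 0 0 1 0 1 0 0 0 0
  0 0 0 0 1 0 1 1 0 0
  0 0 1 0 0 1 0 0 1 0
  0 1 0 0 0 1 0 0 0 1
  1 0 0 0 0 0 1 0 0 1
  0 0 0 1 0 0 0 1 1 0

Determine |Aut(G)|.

120

G is 3-regular on 10 vertices with no triangles and no 4-cycles (girth 5): this is the Petersen graph. Viewing the Petersen graph as the Kneser graph K(5,2) — vertices are 2-subsets of {1,…,5}, edges join disjoint pairs — its automorphisms are exactly the permutations of the 5-element set, so Aut ≅ S_5 of order 120.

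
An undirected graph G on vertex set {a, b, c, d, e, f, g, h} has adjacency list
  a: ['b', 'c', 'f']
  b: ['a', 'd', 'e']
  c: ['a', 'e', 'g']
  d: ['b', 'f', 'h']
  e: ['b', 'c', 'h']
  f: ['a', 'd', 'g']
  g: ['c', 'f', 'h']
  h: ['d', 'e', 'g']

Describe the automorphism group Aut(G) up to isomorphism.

Z_2^3 ⋊ S_3

G is 3-regular and bipartite on 2^3 = 8 vertices with girth 4; it is the hypercube graph Q_3. Aut(Q_3) consists of the signed permutations of the 3 coordinate axes: 3! permutations times 2^3 sign flips, so |Aut| = 2^3·3! = 48.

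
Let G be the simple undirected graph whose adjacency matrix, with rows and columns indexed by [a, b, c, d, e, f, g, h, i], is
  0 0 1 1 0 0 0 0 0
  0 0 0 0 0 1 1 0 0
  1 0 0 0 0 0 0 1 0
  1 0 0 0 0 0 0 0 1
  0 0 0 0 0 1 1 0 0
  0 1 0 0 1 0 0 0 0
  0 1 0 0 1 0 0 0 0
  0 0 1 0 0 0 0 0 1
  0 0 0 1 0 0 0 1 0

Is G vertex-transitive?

No

G has two connected components, {a, c, d, h, i} and {b, e, f, g}; each is 2-regular, so G = C_5 ⊔ C_4. The orbit of a under Aut(G) is {a, c, d, h, i}, which does not contain b, so G is not vertex-transitive.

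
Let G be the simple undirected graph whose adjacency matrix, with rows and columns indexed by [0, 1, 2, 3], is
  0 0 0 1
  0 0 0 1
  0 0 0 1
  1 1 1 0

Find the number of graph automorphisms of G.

Vertex 3 has degree 3 and every other vertex has degree 1, so G is the star K_{1,3} with centre 3. The 3 leaves are pairwise interchangeable while the centre is fixed, giving Aut(G) = S_3.

6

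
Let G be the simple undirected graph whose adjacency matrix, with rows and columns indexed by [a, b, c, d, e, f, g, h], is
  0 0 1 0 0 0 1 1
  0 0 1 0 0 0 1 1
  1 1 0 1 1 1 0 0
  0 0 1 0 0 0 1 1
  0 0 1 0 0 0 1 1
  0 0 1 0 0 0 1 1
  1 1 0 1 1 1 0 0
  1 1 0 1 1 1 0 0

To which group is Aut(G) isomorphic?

S_5 × S_3

The vertices split by degree into {c, g, h} (degree 5) and {a, b, d, e, f} (degree 3); every edge runs between the two parts, so G is the complete bipartite graph K_{3,5}. Automorphisms preserve the bipartition setwise (since the parts differ in size) and act as S_5 × S_3 within it; |Aut| = 720.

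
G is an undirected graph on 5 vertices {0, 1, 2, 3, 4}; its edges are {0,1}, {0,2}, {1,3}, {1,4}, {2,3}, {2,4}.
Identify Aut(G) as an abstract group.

S_2 × S_3

The vertices split by degree into {1, 2} (degree 3) and {0, 3, 4} (degree 2); every edge runs between the two parts, so G is the complete bipartite graph K_{2,3}. The parts have unequal sizes, so no automorphism swaps them; each part is permuted independently, giving S_2 × S_3 of order 2!·3! = 12.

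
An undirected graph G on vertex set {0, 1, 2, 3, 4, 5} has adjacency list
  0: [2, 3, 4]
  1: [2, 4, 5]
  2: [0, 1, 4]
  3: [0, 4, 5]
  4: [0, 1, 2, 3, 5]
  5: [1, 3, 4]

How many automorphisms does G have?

Vertex 4 is the unique vertex of degree 5; the remaining 5 vertices each have degree 3 and induce a cycle, so G is the wheel on 6 vertices with hub 4. Every automorphism fixes the hub and acts on the rim 5-cycle, so Aut(G) ≅ Aut(C_5) = D_5 of order 10.

10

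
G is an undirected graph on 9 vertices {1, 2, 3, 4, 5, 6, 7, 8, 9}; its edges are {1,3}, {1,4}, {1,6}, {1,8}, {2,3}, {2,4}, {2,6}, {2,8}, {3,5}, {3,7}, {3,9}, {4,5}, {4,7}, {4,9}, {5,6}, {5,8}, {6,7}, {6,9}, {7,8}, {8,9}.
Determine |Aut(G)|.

2880

The vertices split by degree into {3, 4, 6, 8} (degree 5) and {1, 2, 5, 7, 9} (degree 4); every edge runs between the two parts, so G is the complete bipartite graph K_{4,5}. The parts have unequal sizes, so no automorphism swaps them; each part is permuted independently, giving S_5 × S_4 of order 5!·4! = 2880.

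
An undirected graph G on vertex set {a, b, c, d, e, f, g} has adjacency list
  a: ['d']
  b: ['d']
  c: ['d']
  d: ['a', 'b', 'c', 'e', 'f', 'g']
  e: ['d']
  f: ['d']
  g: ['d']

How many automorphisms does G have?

720

Vertex d has degree 6 and every other vertex has degree 1, so G is the star K_{1,6} with centre d. Any automorphism fixes the centre and permutes the 6 leaves freely, so Aut(G) ≅ S_6 of order 6! = 720.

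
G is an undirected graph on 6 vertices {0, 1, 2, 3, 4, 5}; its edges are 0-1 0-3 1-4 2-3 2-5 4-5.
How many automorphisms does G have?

Every vertex has degree 2 and the graph is connected, so G is the 6-cycle C_6. C_6 has 6 rotations and 6 reflections, so Aut(C_6) ≅ D_6 of order 12.

12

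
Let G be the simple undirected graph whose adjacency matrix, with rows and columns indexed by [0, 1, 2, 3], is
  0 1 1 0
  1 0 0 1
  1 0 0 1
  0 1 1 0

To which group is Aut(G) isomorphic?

Every vertex has degree 2 and the graph is connected, so G is the 4-cycle C_4. C_4 has 4 rotations and 4 reflections, so Aut(C_4) ≅ D_4 of order 8.

D_4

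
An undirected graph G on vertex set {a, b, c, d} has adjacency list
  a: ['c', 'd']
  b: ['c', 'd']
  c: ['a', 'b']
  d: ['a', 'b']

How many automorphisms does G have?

G is 2-regular and bipartite on 2^2 = 4 vertices with girth 4; it is the hypercube graph Q_2. Aut(Q_2) consists of the signed permutations of the 2 coordinate axes: 2! permutations times 2^2 sign flips, so |Aut| = 2^2·2! = 8.

8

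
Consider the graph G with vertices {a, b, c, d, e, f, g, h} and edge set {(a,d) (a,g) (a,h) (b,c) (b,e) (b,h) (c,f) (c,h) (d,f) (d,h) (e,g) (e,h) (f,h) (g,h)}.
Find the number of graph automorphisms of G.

14

Vertex h is the unique vertex of degree 7; the remaining 7 vertices each have degree 3 and induce a cycle, so G is the wheel on 8 vertices with hub h. Every automorphism fixes the hub and acts on the rim 7-cycle, so Aut(G) ≅ Aut(C_7) = D_7 of order 14.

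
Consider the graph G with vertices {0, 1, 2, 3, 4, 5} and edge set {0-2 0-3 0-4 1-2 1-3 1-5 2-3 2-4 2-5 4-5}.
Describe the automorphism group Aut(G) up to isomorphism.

the dihedral group of order 10

Vertex 2 is the unique vertex of degree 5; the remaining 5 vertices each have degree 3 and induce a cycle, so G is the wheel on 6 vertices with hub 2. Every automorphism fixes the hub and acts on the rim 5-cycle, so Aut(G) ≅ Aut(C_5) = D_5 of order 10.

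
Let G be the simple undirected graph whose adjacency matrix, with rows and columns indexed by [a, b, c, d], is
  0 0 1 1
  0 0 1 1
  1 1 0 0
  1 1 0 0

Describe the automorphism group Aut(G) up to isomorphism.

the hyperoctahedral group B_2

G is 2-regular and bipartite on 2^2 = 4 vertices with girth 4; it is the hypercube graph Q_2. Aut(Q_2) consists of the signed permutations of the 2 coordinate axes: 2! permutations times 2^2 sign flips, so |Aut| = 2^2·2! = 8.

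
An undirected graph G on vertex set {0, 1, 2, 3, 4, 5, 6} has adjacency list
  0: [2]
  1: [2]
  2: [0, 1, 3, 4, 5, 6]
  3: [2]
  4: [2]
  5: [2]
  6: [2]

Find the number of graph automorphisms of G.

720

Vertex 2 has degree 6 and every other vertex has degree 1, so G is the star K_{1,6} with centre 2. The 6 leaves are pairwise interchangeable while the centre is fixed, giving Aut(G) = S_6.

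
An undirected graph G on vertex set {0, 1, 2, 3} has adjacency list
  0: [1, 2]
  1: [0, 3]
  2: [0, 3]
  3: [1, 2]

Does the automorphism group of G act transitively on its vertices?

Yes

G is 2-regular and bipartite on 2^2 = 4 vertices with girth 4; it is the hypercube graph Q_2. The symmetry group of the 2-cube is the hyperoctahedral group B_2 = Z_2 ≀ S_2, of order 2^2·2! = 8. Under this action every vertex can be carried to every other, so G is vertex-transitive.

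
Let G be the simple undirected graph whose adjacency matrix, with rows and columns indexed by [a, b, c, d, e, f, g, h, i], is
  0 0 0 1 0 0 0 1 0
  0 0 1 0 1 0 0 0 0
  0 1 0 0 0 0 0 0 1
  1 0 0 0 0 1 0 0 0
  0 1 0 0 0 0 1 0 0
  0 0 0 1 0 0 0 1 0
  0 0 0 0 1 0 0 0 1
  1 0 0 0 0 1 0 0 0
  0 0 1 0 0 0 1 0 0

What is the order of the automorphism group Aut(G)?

80

G has two connected components, {b, c, e, g, i} and {a, d, f, h}; each is 2-regular, so G = C_5 ⊔ C_4. The components are non-isomorphic (different sizes), so Aut(G) = Aut(C_4) × Aut(C_5) = D_4 × D_5 of order 8·10 = 80.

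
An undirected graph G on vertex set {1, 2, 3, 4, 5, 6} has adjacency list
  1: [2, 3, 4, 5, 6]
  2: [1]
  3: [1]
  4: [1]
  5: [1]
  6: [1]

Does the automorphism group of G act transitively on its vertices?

No

Vertex 1 is the only vertex of degree 5, so every automorphism fixes it; G is not vertex-transitive.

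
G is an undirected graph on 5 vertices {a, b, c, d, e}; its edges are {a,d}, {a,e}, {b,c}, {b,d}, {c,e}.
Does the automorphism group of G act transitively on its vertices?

Yes

G is 2-regular and connected on 5 vertices, i.e. the cycle C_5. The automorphisms of the 5-cycle are exactly the symmetries of a regular 5-gon: the dihedral group D_5, |D_5| = 10. This group acts transitively on the 5 vertices.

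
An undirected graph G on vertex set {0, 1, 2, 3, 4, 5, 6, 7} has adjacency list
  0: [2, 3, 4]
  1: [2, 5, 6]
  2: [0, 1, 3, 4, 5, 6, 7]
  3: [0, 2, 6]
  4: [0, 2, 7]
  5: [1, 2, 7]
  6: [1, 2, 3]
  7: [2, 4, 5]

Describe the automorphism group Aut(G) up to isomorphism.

Vertex 2 is the unique vertex of degree 7; the remaining 7 vertices each have degree 3 and induce a cycle, so G is the wheel on 8 vertices with hub 2. Every automorphism fixes the hub and acts on the rim 7-cycle, so Aut(G) ≅ Aut(C_7) = D_7 of order 14.

D_7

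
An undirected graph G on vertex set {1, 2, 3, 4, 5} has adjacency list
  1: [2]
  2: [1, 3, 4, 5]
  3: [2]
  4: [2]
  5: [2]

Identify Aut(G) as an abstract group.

Vertex 2 has degree 4 and every other vertex has degree 1, so G is the star K_{1,4} with centre 2. The 4 leaves are pairwise interchangeable while the centre is fixed, giving Aut(G) = S_4.

the symmetric group on 4 letters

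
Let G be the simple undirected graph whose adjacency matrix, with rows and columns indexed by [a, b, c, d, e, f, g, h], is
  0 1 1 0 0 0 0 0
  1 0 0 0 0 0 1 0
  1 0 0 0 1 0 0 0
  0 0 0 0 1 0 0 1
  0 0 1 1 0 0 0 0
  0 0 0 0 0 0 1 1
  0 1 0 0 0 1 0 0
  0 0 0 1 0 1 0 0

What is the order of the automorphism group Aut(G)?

G is 2-regular and connected on 8 vertices, i.e. the cycle C_8. C_8 has 8 rotations and 8 reflections, so Aut(C_8) ≅ D_8 of order 16.

16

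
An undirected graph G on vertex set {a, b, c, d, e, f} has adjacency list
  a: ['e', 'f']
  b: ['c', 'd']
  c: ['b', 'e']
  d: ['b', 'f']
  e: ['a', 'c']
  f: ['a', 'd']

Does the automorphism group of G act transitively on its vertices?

G is 2-regular and connected on 6 vertices, i.e. the cycle C_6. C_6 has 6 rotations and 6 reflections, so Aut(C_6) ≅ D_6 of order 12. Under this action every vertex can be carried to every other, so G is vertex-transitive.

Yes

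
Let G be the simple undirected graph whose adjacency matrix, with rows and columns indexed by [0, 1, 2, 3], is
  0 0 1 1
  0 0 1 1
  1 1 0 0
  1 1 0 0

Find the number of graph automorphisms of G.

G is 2-regular and bipartite with parts {0, 1} and {2, 3} (each part is independent and every cross-pair is an edge), so G = K_{2,2}. Each part can be permuted independently (S_2 × S_2) and the two equal-size parts can also be swapped, giving (S_2 × S_2) ⋊ Z_2 of order 2·(2!)² = 8.

8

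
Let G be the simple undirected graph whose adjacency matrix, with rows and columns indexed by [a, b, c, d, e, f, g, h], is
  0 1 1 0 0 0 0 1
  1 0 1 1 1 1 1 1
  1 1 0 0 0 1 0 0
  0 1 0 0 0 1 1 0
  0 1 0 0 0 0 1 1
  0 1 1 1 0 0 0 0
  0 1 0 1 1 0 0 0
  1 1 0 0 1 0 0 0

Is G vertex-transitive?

Vertex b is the only vertex of degree 7, so every automorphism fixes it; G is not vertex-transitive.

No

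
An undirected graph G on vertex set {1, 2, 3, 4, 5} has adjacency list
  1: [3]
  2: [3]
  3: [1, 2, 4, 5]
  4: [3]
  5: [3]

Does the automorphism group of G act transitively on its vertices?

No

Vertex 3 is the only vertex of degree 4, so every automorphism fixes it; G is not vertex-transitive.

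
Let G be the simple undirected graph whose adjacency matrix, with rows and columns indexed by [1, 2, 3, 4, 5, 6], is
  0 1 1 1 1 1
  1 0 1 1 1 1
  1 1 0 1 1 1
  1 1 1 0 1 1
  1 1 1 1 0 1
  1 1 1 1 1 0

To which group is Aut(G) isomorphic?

the symmetric group on 6 letters

All 6 vertices are pairwise adjacent: G = K_6. Every bijection on the vertex set is an automorphism of K_6; hence Aut(K_6) ≅ S_6, order 720.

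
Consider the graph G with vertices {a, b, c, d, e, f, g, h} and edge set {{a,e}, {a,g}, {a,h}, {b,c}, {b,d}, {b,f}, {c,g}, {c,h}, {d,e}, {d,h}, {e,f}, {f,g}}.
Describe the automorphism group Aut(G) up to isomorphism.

the hyperoctahedral group B_3

G is 3-regular and bipartite on 2^3 = 8 vertices with girth 4; it is the hypercube graph Q_3. Aut(Q_3) consists of the signed permutations of the 3 coordinate axes: 3! permutations times 2^3 sign flips, so |Aut| = 2^3·3! = 48.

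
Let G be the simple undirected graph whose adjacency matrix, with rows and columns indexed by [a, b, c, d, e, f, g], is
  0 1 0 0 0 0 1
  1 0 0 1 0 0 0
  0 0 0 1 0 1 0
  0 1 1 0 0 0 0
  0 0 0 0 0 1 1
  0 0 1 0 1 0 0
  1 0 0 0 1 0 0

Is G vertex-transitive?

Every vertex has degree 2 and the graph is connected, so G is the 7-cycle C_7. The automorphisms of the 7-cycle are exactly the symmetries of a regular 7-gon: the dihedral group D_7, |D_7| = 14. Under this action every vertex can be carried to every other, so G is vertex-transitive.

Yes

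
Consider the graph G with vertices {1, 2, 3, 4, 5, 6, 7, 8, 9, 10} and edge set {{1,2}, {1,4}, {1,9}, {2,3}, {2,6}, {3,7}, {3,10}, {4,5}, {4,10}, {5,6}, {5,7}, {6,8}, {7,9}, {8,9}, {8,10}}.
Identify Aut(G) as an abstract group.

S_5

G is 3-regular on 10 vertices with no triangles and no 4-cycles (girth 5): this is the Petersen graph. Viewing the Petersen graph as the Kneser graph K(5,2) — vertices are 2-subsets of {1,…,5}, edges join disjoint pairs — its automorphisms are exactly the permutations of the 5-element set, so Aut ≅ S_5 of order 120.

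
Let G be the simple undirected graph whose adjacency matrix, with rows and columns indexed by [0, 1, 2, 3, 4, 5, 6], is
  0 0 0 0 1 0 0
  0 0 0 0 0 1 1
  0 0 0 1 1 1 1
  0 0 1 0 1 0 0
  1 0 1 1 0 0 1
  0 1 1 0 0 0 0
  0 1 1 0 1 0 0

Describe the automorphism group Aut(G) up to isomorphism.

{e}

Degrees alone do not determine every vertex (e.g. 1 and 3 both have degree 2), but their neighbour-degree multisets differ: N(1) has degrees [2, 3] while N(3) has degrees [4, 4]. Repeating this refinement separates all vertices, so the only automorphism is the identity.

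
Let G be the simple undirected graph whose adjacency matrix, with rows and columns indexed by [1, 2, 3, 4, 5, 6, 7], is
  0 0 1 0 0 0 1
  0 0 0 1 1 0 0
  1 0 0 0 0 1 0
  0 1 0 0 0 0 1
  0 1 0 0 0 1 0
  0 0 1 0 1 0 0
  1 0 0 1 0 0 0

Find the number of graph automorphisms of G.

Every vertex has degree 2 and the graph is connected, so G is the 7-cycle C_7. C_7 has 7 rotations and 7 reflections, so Aut(C_7) ≅ D_7 of order 14.

14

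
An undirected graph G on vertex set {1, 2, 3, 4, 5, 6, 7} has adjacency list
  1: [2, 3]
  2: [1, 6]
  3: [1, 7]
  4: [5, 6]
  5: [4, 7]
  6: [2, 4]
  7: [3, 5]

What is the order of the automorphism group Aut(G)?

Every vertex has degree 2 and the graph is connected, so G is the 7-cycle C_7. The automorphisms of the 7-cycle are exactly the symmetries of a regular 7-gon: the dihedral group D_7, |D_7| = 14.

14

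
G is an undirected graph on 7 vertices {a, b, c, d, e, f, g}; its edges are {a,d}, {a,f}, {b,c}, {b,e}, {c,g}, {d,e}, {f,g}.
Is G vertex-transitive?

G is 2-regular and connected on 7 vertices, i.e. the cycle C_7. C_7 has 7 rotations and 7 reflections, so Aut(C_7) ≅ D_7 of order 14. This group acts transitively on the 7 vertices.

Yes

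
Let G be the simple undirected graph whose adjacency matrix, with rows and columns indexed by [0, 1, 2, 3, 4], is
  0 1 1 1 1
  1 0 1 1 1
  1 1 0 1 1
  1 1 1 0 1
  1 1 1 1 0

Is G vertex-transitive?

All 5 vertices are pairwise adjacent: G = K_5. Any permutation of the 5 vertices preserves K_5, so Aut(K_5) = S_5 of order 5! = 120. Under this action every vertex can be carried to every other, so G is vertex-transitive.

Yes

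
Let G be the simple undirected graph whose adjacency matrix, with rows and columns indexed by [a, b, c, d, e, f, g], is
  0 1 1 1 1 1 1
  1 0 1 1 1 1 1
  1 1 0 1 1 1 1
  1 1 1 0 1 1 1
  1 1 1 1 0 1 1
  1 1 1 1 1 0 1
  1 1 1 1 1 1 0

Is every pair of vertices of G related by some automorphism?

Yes

All 7 vertices are pairwise adjacent: G = K_7. Any permutation of the 7 vertices preserves K_7, so Aut(K_7) = S_7 of order 7! = 5040. This group acts transitively on the 7 vertices.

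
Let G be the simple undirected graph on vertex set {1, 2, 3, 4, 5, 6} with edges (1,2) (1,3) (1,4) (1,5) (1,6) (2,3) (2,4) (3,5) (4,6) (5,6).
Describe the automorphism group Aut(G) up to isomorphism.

D_5

Vertex 1 is the unique vertex of degree 5; the remaining 5 vertices each have degree 3 and induce a cycle, so G is the wheel on 6 vertices with hub 1. With the hub fixed, the remaining symmetry is that of the rim cycle C_5, giving the dihedral group D_5.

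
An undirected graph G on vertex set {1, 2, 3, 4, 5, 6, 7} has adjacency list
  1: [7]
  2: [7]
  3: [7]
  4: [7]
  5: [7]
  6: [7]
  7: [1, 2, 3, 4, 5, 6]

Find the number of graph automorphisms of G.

720

Vertex 7 has degree 6 and every other vertex has degree 1, so G is the star K_{1,6} with centre 7. The 6 leaves are pairwise interchangeable while the centre is fixed, giving Aut(G) = S_6.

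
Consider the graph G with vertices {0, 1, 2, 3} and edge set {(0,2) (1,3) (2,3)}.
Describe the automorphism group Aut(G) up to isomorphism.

C_2

The degree sequence is [1, 1, 2, 2]; the two degree-1 vertices 0 and 1 are the ends of a path, so G = P_4. A path has exactly one nontrivial symmetry — reversal — giving Aut(G) of order 2.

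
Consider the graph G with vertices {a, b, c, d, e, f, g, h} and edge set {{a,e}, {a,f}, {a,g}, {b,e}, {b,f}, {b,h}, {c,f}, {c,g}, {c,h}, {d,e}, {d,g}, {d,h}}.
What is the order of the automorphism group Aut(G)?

48

G is 3-regular and bipartite on 2^3 = 8 vertices with girth 4; it is the hypercube graph Q_3. The symmetry group of the 3-cube is the hyperoctahedral group B_3 = Z_2 ≀ S_3, of order 2^3·3! = 48.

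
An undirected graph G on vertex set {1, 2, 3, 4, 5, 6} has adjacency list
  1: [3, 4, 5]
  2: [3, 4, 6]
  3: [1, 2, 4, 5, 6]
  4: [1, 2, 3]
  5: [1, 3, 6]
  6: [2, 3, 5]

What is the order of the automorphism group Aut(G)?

Vertex 3 is the unique vertex of degree 5; the remaining 5 vertices each have degree 3 and induce a cycle, so G is the wheel on 6 vertices with hub 3. Every automorphism fixes the hub and acts on the rim 5-cycle, so Aut(G) ≅ Aut(C_5) = D_5 of order 10.

10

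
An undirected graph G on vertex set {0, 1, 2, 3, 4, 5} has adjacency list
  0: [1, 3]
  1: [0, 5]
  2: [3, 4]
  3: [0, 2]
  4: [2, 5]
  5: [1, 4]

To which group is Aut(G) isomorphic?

D_6

G is 2-regular and connected on 6 vertices, i.e. the cycle C_6. The automorphisms of the 6-cycle are exactly the symmetries of a regular 6-gon: the dihedral group D_6, |D_6| = 12.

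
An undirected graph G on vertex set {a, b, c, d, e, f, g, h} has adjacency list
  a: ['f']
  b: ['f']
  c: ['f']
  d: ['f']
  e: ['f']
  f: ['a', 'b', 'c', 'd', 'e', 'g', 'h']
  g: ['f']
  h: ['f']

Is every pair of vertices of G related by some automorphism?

No

Vertex f is the only vertex of degree 7, so every automorphism fixes it; G is not vertex-transitive.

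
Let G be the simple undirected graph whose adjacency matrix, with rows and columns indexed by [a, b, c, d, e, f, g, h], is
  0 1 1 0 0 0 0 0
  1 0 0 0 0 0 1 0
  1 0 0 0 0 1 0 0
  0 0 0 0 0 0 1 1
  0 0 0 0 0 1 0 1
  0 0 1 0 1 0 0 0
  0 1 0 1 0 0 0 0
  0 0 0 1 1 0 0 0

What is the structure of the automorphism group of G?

G is 2-regular and connected on 8 vertices, i.e. the cycle C_8. C_8 has 8 rotations and 8 reflections, so Aut(C_8) ≅ D_8 of order 16.

D_8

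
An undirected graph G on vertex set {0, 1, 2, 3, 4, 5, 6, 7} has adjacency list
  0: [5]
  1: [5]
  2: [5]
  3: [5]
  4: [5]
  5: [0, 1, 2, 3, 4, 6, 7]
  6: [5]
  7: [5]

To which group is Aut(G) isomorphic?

Vertex 5 has degree 7 and every other vertex has degree 1, so G is the star K_{1,7} with centre 5. The 7 leaves are pairwise interchangeable while the centre is fixed, giving Aut(G) = S_7.

S_7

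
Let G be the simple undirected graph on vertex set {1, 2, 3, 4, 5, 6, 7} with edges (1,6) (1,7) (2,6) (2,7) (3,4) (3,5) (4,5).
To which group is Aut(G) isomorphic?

D_3 × D_4

G has two connected components, {1, 2, 6, 7} and {3, 4, 5}; each is 2-regular, so G = C_4 ⊔ C_3. The components are non-isomorphic (different sizes), so Aut(G) = Aut(C_3) × Aut(C_4) = D_3 × D_4 of order 6·8 = 48.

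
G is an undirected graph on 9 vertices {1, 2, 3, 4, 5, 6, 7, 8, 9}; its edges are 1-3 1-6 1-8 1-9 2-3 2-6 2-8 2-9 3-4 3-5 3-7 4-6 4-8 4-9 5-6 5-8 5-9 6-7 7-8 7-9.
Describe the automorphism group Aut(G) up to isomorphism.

S_4 × S_5

The vertices split by degree into {3, 6, 8, 9} (degree 5) and {1, 2, 4, 5, 7} (degree 4); every edge runs between the two parts, so G is the complete bipartite graph K_{4,5}. Automorphisms preserve the bipartition setwise (since the parts differ in size) and act as S_4 × S_5 within it; |Aut| = 2880.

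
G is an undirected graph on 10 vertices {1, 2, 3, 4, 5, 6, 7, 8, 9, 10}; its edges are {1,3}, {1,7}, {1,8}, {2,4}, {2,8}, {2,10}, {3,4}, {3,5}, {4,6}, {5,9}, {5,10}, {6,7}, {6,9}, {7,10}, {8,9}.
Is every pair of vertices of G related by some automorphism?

Yes

G is 3-regular on 10 vertices with no triangles and no 4-cycles (girth 5): this is the Petersen graph. Viewing the Petersen graph as the Kneser graph K(5,2) — vertices are 2-subsets of {1,…,5}, edges join disjoint pairs — its automorphisms are exactly the permutations of the 5-element set, so Aut ≅ S_5 of order 120. This group acts transitively on the 10 vertices.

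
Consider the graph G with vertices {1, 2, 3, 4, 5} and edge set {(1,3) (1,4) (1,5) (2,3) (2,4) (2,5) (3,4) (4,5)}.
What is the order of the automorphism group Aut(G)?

Vertex 4 is the unique vertex of degree 4; the remaining 4 vertices each have degree 3 and induce a cycle, so G is the wheel on 5 vertices with hub 4. Every automorphism fixes the hub and acts on the rim 4-cycle, so Aut(G) ≅ Aut(C_4) = D_4 of order 8.

8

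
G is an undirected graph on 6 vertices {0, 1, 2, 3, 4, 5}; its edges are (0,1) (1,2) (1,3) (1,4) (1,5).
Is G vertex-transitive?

No

Vertex 1 is the only vertex of degree 5, so every automorphism fixes it; G is not vertex-transitive.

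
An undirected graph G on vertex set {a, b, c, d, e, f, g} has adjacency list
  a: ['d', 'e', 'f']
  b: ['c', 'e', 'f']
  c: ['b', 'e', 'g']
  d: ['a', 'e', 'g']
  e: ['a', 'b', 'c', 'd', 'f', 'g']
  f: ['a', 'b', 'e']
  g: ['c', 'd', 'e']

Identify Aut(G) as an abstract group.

Vertex e is the unique vertex of degree 6; the remaining 6 vertices each have degree 3 and induce a cycle, so G is the wheel on 7 vertices with hub e. Every automorphism fixes the hub and acts on the rim 6-cycle, so Aut(G) ≅ Aut(C_6) = D_6 of order 12.

the dihedral group of order 12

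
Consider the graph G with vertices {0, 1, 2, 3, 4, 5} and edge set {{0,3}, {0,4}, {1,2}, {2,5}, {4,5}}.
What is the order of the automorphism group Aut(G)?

The degree sequence is [2, 1, 2, 1, 2, 2]; the two degree-1 vertices 1 and 3 are the ends of a path, so G = P_6. The only nontrivial automorphism of a path is the end-to-end reflection, so Aut(G) ≅ Z_2.

2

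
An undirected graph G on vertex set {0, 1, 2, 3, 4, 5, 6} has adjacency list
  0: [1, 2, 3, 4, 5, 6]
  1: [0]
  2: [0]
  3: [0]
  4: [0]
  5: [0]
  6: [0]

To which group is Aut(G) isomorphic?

S_6

Vertex 0 has degree 6 and every other vertex has degree 1, so G is the star K_{1,6} with centre 0. The 6 leaves are pairwise interchangeable while the centre is fixed, giving Aut(G) = S_6.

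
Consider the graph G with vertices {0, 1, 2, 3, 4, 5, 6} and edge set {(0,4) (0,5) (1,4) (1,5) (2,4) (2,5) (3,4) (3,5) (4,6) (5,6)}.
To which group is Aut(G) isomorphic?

The vertices split by degree into {4, 5} (degree 5) and {0, 1, 2, 3, 6} (degree 2); every edge runs between the two parts, so G is the complete bipartite graph K_{2,5}. Automorphisms preserve the bipartition setwise (since the parts differ in size) and act as S_5 × S_2 within it; |Aut| = 240.

S_5 × S_2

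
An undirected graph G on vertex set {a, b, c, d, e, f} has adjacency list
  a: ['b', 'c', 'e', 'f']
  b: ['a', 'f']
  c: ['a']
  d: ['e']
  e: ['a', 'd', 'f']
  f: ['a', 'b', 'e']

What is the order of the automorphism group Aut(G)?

1

Degrees alone do not determine every vertex (e.g. c and d both have degree 1), but their neighbour-degree multisets differ: N(c) has degrees [4] while N(d) has degrees [3]. Repeating this refinement separates all vertices, so the only automorphism is the identity.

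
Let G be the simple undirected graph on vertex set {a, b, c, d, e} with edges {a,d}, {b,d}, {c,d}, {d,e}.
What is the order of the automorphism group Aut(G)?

Vertex d has degree 4 and every other vertex has degree 1, so G is the star K_{1,4} with centre d. The 4 leaves are pairwise interchangeable while the centre is fixed, giving Aut(G) = S_4.

24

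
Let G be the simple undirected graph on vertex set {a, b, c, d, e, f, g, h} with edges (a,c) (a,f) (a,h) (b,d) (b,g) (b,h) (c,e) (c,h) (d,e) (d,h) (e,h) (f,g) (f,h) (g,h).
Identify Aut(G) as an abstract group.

the dihedral group of order 14

Vertex h is the unique vertex of degree 7; the remaining 7 vertices each have degree 3 and induce a cycle, so G is the wheel on 8 vertices with hub h. With the hub fixed, the remaining symmetry is that of the rim cycle C_7, giving the dihedral group D_7.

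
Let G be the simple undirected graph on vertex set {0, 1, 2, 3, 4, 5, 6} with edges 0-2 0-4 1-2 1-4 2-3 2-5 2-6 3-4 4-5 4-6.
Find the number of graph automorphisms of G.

240

The vertices split by degree into {2, 4} (degree 5) and {0, 1, 3, 5, 6} (degree 2); every edge runs between the two parts, so G is the complete bipartite graph K_{2,5}. Automorphisms preserve the bipartition setwise (since the parts differ in size) and act as S_2 × S_5 within it; |Aut| = 240.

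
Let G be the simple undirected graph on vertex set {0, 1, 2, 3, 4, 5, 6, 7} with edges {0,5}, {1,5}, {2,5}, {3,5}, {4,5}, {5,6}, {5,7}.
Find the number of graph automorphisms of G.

Vertex 5 has degree 7 and every other vertex has degree 1, so G is the star K_{1,7} with centre 5. The 7 leaves are pairwise interchangeable while the centre is fixed, giving Aut(G) = S_7.

5040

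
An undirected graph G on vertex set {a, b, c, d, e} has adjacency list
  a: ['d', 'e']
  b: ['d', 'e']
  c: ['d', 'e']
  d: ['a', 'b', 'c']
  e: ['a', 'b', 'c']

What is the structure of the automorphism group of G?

S_3 × S_2

The vertices split by degree into {d, e} (degree 3) and {a, b, c} (degree 2); every edge runs between the two parts, so G is the complete bipartite graph K_{2,3}. The parts have unequal sizes, so no automorphism swaps them; each part is permuted independently, giving S_3 × S_2 of order 3!·2! = 12.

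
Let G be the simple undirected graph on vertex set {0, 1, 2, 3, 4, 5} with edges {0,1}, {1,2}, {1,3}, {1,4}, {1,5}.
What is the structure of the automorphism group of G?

S_5

Vertex 1 has degree 5 and every other vertex has degree 1, so G is the star K_{1,5} with centre 1. Any automorphism fixes the centre and permutes the 5 leaves freely, so Aut(G) ≅ S_5 of order 5! = 120.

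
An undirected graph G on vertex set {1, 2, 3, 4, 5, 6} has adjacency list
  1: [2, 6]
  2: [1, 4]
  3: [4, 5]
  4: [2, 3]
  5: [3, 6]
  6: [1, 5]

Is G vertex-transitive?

Yes

Every vertex has degree 2 and the graph is connected, so G is the 6-cycle C_6. C_6 has 6 rotations and 6 reflections, so Aut(C_6) ≅ D_6 of order 12. Under this action every vertex can be carried to every other, so G is vertex-transitive.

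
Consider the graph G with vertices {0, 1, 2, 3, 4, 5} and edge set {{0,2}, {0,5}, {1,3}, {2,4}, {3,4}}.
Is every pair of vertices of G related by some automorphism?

Automorphisms preserve degree, but G has vertices of degree 1 and vertices of degree 2; no automorphism maps one to the other, so G is not vertex-transitive.

No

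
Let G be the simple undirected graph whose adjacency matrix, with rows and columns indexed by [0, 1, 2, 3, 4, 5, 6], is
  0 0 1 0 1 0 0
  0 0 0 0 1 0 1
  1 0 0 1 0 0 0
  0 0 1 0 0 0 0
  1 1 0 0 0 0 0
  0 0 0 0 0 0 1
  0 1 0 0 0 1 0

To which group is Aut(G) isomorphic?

The degree sequence is [2, 2, 2, 1, 2, 1, 2]; the two degree-1 vertices 3 and 5 are the ends of a path, so G = P_7. A path has exactly one nontrivial symmetry — reversal — giving Aut(G) of order 2.

Z_2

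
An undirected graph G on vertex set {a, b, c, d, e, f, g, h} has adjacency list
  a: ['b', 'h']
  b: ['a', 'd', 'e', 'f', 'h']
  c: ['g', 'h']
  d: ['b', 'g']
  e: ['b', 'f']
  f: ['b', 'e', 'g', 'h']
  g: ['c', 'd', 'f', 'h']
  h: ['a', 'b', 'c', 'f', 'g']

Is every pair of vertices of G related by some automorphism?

Automorphisms preserve degree, but G has vertices of degree 2 and vertices of degree 5; no automorphism maps one to the other, so G is not vertex-transitive.

No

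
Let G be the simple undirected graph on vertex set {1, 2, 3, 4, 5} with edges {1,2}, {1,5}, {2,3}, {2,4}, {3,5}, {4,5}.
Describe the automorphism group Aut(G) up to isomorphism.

S_3 × S_2

The vertices split by degree into {2, 5} (degree 3) and {1, 3, 4} (degree 2); every edge runs between the two parts, so G is the complete bipartite graph K_{2,3}. The parts have unequal sizes, so no automorphism swaps them; each part is permuted independently, giving S_3 × S_2 of order 3!·2! = 12.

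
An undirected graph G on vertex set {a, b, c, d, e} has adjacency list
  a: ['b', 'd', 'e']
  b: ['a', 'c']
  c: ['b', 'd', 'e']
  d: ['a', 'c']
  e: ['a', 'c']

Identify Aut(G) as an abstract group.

The vertices split by degree into {a, c} (degree 3) and {b, d, e} (degree 2); every edge runs between the two parts, so G is the complete bipartite graph K_{2,3}. The parts have unequal sizes, so no automorphism swaps them; each part is permuted independently, giving S_2 × S_3 of order 2!·3! = 12.

S_2 × S_3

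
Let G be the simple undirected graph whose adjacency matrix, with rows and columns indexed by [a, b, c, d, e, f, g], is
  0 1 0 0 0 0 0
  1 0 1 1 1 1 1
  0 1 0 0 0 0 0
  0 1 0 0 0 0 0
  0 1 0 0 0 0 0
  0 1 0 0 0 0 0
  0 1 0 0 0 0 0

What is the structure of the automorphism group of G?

Vertex b has degree 6 and every other vertex has degree 1, so G is the star K_{1,6} with centre b. The 6 leaves are pairwise interchangeable while the centre is fixed, giving Aut(G) = S_6.

S_6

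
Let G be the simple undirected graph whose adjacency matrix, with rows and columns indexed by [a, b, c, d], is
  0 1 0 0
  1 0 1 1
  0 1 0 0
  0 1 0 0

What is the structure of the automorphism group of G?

S_3

Vertex b has degree 3 and every other vertex has degree 1, so G is the star K_{1,3} with centre b. The 3 leaves are pairwise interchangeable while the centre is fixed, giving Aut(G) = S_3.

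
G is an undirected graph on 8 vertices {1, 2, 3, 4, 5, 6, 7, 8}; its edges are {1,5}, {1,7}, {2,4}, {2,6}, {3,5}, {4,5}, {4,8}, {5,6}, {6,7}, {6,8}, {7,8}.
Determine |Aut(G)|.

The degree sequence is [2, 2, 1, 3, 4, 4, 3, 3]. Checking the degree-preserving permutations of the vertex set shows that none except the identity preserves every edge, so Aut(G) is trivial.

1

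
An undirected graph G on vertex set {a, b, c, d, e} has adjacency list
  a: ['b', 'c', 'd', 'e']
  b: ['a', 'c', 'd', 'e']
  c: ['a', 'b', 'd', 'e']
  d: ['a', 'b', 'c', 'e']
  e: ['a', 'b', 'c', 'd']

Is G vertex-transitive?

Yes

All 5 vertices are pairwise adjacent: G = K_5. Any permutation of the 5 vertices preserves K_5, so Aut(K_5) = S_5 of order 5! = 120. Under this action every vertex can be carried to every other, so G is vertex-transitive.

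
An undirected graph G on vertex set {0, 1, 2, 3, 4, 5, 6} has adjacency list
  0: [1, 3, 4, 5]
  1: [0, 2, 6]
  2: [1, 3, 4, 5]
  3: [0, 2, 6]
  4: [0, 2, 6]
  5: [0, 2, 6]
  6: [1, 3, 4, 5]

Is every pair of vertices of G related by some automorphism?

No

Automorphisms preserve degree, but G has vertices of degree 3 and vertices of degree 4; no automorphism maps one to the other, so G is not vertex-transitive.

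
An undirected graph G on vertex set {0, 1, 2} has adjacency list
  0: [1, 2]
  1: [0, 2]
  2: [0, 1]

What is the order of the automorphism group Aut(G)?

6

Every vertex has degree 2, so G is the complete graph K_3. Every bijection on the vertex set is an automorphism of K_3; hence Aut(K_3) ≅ S_3, order 6.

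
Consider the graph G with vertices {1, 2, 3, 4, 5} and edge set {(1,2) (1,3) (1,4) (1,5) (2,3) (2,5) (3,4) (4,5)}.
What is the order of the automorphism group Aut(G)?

Vertex 1 is the unique vertex of degree 4; the remaining 4 vertices each have degree 3 and induce a cycle, so G is the wheel on 5 vertices with hub 1. With the hub fixed, the remaining symmetry is that of the rim cycle C_4, giving the dihedral group D_4.

8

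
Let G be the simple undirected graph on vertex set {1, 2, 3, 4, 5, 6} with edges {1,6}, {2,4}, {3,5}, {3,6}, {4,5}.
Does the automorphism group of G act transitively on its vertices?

Automorphisms preserve degree, but G has vertices of degree 1 and vertices of degree 2; no automorphism maps one to the other, so G is not vertex-transitive.

No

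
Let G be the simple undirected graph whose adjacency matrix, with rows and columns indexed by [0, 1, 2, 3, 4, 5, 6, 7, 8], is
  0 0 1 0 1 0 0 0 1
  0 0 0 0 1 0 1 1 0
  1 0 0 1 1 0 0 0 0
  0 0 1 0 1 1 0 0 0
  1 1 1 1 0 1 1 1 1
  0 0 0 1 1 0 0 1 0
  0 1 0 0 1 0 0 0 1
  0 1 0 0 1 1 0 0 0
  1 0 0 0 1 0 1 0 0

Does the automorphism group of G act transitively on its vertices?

No

Vertex 4 is the only vertex of degree 8, so every automorphism fixes it; G is not vertex-transitive.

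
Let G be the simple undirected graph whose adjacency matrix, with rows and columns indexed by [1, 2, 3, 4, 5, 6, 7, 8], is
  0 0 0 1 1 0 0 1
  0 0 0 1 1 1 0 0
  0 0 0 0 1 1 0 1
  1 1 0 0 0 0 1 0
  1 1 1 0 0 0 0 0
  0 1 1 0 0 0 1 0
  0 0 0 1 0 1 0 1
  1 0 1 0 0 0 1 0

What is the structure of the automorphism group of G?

G is 3-regular and bipartite on 2^3 = 8 vertices with girth 4; it is the hypercube graph Q_3. Aut(Q_3) consists of the signed permutations of the 3 coordinate axes: 3! permutations times 2^3 sign flips, so |Aut| = 2^3·3! = 48.

Z_2^3 ⋊ S_3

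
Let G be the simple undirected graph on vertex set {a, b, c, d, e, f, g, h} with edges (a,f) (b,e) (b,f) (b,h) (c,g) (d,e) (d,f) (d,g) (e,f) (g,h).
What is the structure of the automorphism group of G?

The degree sequence is [1, 3, 1, 3, 3, 4, 3, 2]. Checking the degree-preserving permutations of the vertex set shows that none except the identity preserves every edge, so Aut(G) is trivial.

1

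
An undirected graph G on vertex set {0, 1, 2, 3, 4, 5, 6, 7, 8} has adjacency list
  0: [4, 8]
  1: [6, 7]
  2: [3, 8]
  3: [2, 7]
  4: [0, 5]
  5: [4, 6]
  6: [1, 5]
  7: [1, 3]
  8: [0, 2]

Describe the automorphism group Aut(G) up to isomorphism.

the dihedral group of order 18

G is 2-regular and connected on 9 vertices, i.e. the cycle C_9. The automorphisms of the 9-cycle are exactly the symmetries of a regular 9-gon: the dihedral group D_9, |D_9| = 18.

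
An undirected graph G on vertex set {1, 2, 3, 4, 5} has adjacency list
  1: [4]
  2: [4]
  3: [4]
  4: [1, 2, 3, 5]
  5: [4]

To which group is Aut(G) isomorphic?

Vertex 4 has degree 4 and every other vertex has degree 1, so G is the star K_{1,4} with centre 4. The 4 leaves are pairwise interchangeable while the centre is fixed, giving Aut(G) = S_4.

the symmetric group on 4 letters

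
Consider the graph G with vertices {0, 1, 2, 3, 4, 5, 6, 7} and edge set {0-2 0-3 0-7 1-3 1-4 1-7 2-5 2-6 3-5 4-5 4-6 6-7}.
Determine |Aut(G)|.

48

G is 3-regular and bipartite on 2^3 = 8 vertices with girth 4; it is the hypercube graph Q_3. Aut(Q_3) consists of the signed permutations of the 3 coordinate axes: 3! permutations times 2^3 sign flips, so |Aut| = 2^3·3! = 48.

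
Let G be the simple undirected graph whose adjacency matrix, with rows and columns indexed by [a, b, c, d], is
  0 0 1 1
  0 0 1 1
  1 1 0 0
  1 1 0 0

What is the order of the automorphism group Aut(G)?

8

Every vertex has degree 2 and the graph is connected, so G is the 4-cycle C_4. The automorphisms of the 4-cycle are exactly the symmetries of a regular 4-gon: the dihedral group D_4, |D_4| = 8.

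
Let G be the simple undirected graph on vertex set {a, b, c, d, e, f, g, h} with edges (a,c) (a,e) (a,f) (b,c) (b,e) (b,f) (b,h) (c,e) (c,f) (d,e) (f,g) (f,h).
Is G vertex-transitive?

No

Vertex a is the only vertex of degree 3, so every automorphism fixes it; G is not vertex-transitive.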